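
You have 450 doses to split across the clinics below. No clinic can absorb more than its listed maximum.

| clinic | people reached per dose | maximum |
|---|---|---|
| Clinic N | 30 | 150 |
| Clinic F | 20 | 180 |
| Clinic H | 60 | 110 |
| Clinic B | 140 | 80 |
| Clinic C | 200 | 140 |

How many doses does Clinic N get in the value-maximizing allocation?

Order the clinics by people reached per dose: Clinic C 200 > Clinic B 140 > Clinic H 60 > Clinic N 30 > Clinic F 20.
Give Clinic C 140 to hit its cap of 140 — 310 left.
Clinic B: +80 to 80 (cap) — 230 left.
Clinic H: +110 to 110 (cap) — 120 left.
Clinic N has room for 150 but only 120 remain, so it gets 120.

120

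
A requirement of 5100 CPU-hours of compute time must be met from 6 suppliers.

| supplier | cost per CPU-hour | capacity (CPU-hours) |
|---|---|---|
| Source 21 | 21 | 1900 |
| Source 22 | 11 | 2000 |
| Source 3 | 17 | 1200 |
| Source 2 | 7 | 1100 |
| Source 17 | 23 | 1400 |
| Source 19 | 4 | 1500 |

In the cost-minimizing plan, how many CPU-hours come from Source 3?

500

Cheapest first:
Source 19 at 4: take all 1500 CPU-hours ; 3600 still needed.
Source 2 (7): use full 1100 ; 2500 CPU-hours to go.
Source 22 at 11: take all 2000 CPU-hours ; 500 still needed.
Source 3 (17): take the remaining 500 ; done.
Source 21, Source 17: unused.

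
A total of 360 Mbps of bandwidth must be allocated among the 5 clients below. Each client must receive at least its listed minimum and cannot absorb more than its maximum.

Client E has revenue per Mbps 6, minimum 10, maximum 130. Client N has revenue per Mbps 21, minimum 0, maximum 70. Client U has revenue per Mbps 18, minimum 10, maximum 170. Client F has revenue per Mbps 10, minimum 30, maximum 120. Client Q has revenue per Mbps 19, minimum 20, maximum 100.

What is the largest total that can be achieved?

Meeting every minimum uses 10+0+10+30+20 = 70 Mbps, leaving 290.
Highest revenue per Mbps first: Client N 21 > Client Q 19 > Client U 18 > Client F 10 > Client E 6.
Client N takes 70 more to reach its cap of 70 — 220 left.
Client Q takes 80 more to reach its cap of 100 — 140 left.
Client U has room for 160 more but only 140 remain, so it gets 150.
Total = 6×10 + 21×70 + 18×150 + 10×30 + 19×100 = 6430.

6430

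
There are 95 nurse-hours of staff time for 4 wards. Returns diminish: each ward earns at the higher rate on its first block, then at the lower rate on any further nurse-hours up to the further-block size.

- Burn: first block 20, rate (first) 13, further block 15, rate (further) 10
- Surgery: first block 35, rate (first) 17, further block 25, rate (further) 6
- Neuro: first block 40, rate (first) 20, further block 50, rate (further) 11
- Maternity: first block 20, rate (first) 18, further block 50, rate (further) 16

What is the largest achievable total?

1755

Treat each block as its own option and order by rate: Neuro/first 20 > Maternity/first 18 > Surgery/first 17 > Maternity/second 16 > Burn/first 13 > Neuro/second 11 > Burn/second 10 > Surgery/second 6.
Neuro first at 20: fill all 40 → 55 left.
Maternity first at 18: fill all 20 → 35 left.
Surgery first at 17: fill all 35 → 0 left.
Total = 20×40 + 18×20 + 17×35 = 1755.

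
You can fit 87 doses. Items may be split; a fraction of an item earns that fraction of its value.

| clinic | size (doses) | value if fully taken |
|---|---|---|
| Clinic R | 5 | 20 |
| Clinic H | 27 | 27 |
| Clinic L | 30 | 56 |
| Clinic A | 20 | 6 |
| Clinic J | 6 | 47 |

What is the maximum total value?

155.7

Best value per unit of size first: Clinic J 47/6≈7.83, Clinic R 20/5≈4, Clinic L 56/30≈1.87, Clinic H 27/27≈1, Clinic A 6/20≈0.3.
All 6 doses of Clinic J fit (value 47) ; 81 remain.
All 5 doses of Clinic R fit (value 20) ; 76 remain.
Take all of Clinic L (30 doses, value 56) ; 46 doses left.
Take all of Clinic H (27 doses, value 27) ; 19 doses left.
Fill the last 19 doses with part of Clinic A: 19/20 of it earns 5.7.
Total value = 155.7.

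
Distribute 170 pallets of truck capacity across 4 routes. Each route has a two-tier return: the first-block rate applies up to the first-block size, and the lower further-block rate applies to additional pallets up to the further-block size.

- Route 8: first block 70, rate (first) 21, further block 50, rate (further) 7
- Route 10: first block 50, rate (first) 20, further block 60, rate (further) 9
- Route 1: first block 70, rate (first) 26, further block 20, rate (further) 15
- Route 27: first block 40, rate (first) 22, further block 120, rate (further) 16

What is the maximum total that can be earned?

Order all 8 blocks by rate: Route 1/tier1 26 > Route 27/tier1 22 > Route 8/tier1 21 > Route 10/tier1 20 > Route 27/tier2 16 > Route 1/tier2 15 > Route 10/tier2 9 > Route 8/tier2 7.
Fill Route 1 tier1 block (70 at 26) ; 100 left.
Route 27/tier1 (22): +40 ; 60 left.
60 remain; put them into Route 8 tier1 at 21.
Total = 26×70 + 22×40 + 21×60 = 3960.

3960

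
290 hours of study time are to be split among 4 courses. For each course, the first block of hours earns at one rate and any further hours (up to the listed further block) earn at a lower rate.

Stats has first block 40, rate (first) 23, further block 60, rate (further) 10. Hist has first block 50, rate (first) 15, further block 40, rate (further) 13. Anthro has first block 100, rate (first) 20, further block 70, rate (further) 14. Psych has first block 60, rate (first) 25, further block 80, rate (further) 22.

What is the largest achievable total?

6330

Rank every tier by rate: Psych/T1 25 > Stats/T1 23 > Psych/T2 22 > Anthro/T1 20 > Hist/T1 15 > Anthro/T2 14 > Hist/T2 13 > Stats/T2 10.
Psych T1 at 25: fill all 60 → 230 left.
Stats T1 at 23: fill all 40 → 190 left.
Psych T2 at 22: fill all 80 → 110 left.
Anthro/T1 (20): +100 → 10 left.
10 remain; put them into Hist T1 at 15.
Total = 25×60 + 23×40 + 22×80 + 20×100 + 15×10 = 6330.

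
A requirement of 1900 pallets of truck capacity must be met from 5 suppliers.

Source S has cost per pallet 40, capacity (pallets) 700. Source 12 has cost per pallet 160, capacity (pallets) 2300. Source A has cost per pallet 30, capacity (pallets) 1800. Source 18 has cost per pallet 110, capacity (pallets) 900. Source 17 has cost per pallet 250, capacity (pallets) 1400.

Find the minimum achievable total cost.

Use suppliers in increasing cost order.
Source A at 30: take all 1800 pallets — 100 still needed.
Source S at 40: take 100 of its 700 — requirement met.
Source 18, Source 12, Source 17: unused.
Cost = 1800×30 + 100×40 = 58000.

58000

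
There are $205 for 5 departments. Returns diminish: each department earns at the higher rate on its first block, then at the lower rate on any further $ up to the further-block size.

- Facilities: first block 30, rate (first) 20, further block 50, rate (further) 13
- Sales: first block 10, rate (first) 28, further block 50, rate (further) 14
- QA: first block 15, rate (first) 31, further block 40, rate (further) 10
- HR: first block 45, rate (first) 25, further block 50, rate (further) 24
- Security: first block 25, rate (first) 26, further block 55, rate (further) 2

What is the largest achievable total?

4740

Treat each block as its own option and order by rate: QA/tier1 31 > Sales/tier1 28 > Security/tier1 26 > HR/tier1 25 > HR/tier2 24 > Facilities/tier1 20 > Sales/tier2 14 > Facilities/tier2 13 > QA/tier2 10 > Security/tier2 2.
Fill QA tier1 block (15 at 31) ; 190 left.
Sales tier1 at 28: fill all 10 ; 180 left.
Security tier1 at 26: fill all 25 ; 155 left.
HR/tier1 (25): +45 ; 110 left.
Fill HR tier2 block (50 at 24) ; 60 left.
Facilities/tier1 (20): +30 ; 30 left.
30 remain; put them into Sales tier2 at 14.
Total = 31×15 + 28×10 + 26×25 + 25×45 + 24×50 + 20×30 + 14×30 = 4740.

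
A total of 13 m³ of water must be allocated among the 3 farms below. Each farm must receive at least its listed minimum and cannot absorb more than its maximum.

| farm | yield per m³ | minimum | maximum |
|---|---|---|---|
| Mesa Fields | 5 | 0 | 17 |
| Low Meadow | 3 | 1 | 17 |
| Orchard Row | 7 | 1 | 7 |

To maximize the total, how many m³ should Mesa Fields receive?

Meeting every minimum uses 0+1+1 = 2 m³, leaving 11.
Highest yield per m³ first: Orchard Row 7 > Mesa Fields 5 > Low Meadow 3.
Give Orchard Row 6 more to hit its cap of 7 → 5 left.
Mesa Fields has room for 17 more but only 5 remain, so it gets 5.

5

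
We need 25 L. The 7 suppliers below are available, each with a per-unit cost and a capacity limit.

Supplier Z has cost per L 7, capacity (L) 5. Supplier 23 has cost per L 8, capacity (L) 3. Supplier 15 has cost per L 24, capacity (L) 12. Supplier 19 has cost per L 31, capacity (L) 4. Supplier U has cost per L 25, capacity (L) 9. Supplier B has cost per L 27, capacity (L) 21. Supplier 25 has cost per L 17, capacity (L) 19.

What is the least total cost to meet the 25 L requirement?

Use suppliers in increasing cost order.
Supplier Z at 7: take all 5 L → 20 still needed.
Supplier 23 (8): use full 3 → 17 L to go.
Supplier 25 (17): take the remaining 17 → done.
Supplier 15, Supplier U, Supplier B, Supplier 19: unused.
Cost = 5×7 + 3×8 + 17×17 = 348.

348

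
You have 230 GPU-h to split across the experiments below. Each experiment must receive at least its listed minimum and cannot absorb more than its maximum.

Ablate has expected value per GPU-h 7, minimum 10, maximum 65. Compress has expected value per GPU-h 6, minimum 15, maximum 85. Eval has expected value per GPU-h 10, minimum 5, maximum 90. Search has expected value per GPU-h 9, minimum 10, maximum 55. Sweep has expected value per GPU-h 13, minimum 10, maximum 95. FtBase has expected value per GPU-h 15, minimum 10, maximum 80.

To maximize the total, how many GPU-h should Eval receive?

Meeting every minimum uses 10+15+5+10+10+10 = 60 GPU-h, leaving 170.
Highest expected value per GPU-h first: FtBase 15 > Sweep 13 > Eval 10 > Search 9 > Ablate 7 > Compress 6.
FtBase: +70 to 80 (cap) — 100 left.
Sweep: +85 to 95 (cap) — 15 left.
Eval has room for 85 more but only 15 remain, so it gets 20.

20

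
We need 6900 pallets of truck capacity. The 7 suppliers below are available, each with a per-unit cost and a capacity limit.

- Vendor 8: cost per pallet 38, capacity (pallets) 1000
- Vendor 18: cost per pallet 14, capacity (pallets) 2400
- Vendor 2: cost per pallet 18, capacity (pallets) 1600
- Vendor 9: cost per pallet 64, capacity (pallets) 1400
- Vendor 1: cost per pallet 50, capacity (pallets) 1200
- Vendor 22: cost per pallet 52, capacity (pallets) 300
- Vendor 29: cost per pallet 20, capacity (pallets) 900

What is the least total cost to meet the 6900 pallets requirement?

168400

Fill from the cheapest supplier first.
Vendor 18 at 14: take all 2400 pallets — 4500 still needed.
Vendor 2 at 18: take all 1600 pallets — 2900 still needed.
Vendor 29 (20): use full 900 — 2000 pallets to go.
Vendor 8 (38): use full 1000 — 1000 pallets to go.
Vendor 1 (50): take the remaining 1000 — done.
Vendor 22, Vendor 9: unused.
Cost = 2400×14 + 1600×18 + 900×20 + 1000×38 + 1000×50 = 168400.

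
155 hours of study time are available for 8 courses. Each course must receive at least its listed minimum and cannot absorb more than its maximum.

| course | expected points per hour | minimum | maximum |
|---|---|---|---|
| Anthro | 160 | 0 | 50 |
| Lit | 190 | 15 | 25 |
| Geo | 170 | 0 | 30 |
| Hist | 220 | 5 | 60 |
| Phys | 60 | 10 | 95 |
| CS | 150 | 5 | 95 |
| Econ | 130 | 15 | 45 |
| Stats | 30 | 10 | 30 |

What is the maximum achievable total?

Meeting every minimum uses 0+15+0+5+10+5+15+10 = 60 hours, leaving 95.
Order the courses by expected points per hour: Hist 220 > Lit 190 > Geo 170 > Anthro 160 > CS 150 > Econ 130 > Phys 60 > Stats 30.
Give Hist 55 more to hit its cap of 60 → 40 left.
Give Lit 10 more to hit its cap of 25 → 30 left.
Give Geo 30 more to hit its cap of 30 → 0 left.
Total = 190×25 + 170×30 + 220×60 + 60×10 + 150×5 + 130×15 + 30×10 = 26650.

26650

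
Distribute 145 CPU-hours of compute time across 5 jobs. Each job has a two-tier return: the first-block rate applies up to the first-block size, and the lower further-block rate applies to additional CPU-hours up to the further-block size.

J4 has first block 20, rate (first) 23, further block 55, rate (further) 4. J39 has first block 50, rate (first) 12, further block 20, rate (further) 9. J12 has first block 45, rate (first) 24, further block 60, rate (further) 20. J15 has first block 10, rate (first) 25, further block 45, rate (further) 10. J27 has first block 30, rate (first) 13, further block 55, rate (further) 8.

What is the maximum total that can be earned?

3120

Order all 10 blocks by rate: J15/T1 25 > J12/T1 24 > J4/T1 23 > J12/T2 20 > J27/T1 13 > J39/T1 12 > J15/T2 10 > J39/T2 9 > J27/T2 8 > J4/T2 4.
J15 T1 at 25: fill all 10 ; 135 left.
J12/T1 (24): +45 ; 90 left.
J4/T1 (23): +20 ; 70 left.
J12 T2 at 20: fill all 60 ; 10 left.
J27/T1: +10 of 30 at 13; pool empty.
Total = 25×10 + 24×45 + 23×20 + 20×60 + 13×10 = 3120.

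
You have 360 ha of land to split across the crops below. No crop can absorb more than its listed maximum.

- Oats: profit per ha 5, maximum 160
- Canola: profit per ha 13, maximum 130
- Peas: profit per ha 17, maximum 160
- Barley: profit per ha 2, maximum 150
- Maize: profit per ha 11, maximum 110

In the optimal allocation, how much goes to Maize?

70

Rank by profit per ha: Peas 17 > Canola 13 > Maize 11 > Oats 5 > Barley 2.
Peas takes 160 to reach its cap of 160 ; 200 left.
Give Canola 130 to hit its cap of 130 ; 70 left.
Only 70 left; Maize takes them to reach 70.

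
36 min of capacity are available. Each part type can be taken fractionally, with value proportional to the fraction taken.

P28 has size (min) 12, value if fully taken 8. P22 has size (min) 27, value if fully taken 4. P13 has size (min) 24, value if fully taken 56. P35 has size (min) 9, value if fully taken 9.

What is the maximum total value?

Sort by value density: P13 56/24≈2.33, P35 9/9≈1, P28 8/12≈0.667, P22 4/27≈0.148.
All 24 min of P13 fit (value 56) — 12 remain.
All 9 min of P35 fit (value 9) — 3 remain.
Only 3 min remain; take 3/12 of P28 for value 8×3/12 = 2.
Total value = 67.

67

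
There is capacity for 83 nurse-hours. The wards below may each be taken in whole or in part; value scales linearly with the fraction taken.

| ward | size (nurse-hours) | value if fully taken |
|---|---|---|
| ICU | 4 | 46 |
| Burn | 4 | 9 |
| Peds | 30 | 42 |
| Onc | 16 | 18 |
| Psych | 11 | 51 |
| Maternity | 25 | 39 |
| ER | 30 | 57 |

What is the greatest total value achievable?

Best value per unit of size first: ICU 46/4≈11.5, Psych 51/11≈4.64, Burn 9/4≈2.25, ER 57/30≈1.9, Maternity 39/25≈1.56, Peds 42/30≈1.4, Onc 18/16≈1.12.
ICU: take in full, 4 nurse-hours for value 46 — 79 left.
All 11 nurse-hours of Psych fit (value 51) — 68 remain.
Take all of Burn (4 nurse-hours, value 9) — 64 nurse-hours left.
All 30 nurse-hours of ER fit (value 57) — 34 remain.
All 25 nurse-hours of Maternity fit (value 39) — 9 remain.
Fill the last 9 nurse-hours with part of Peds: 9/30 of it earns 12.6.
Total value = 214.6.

214.6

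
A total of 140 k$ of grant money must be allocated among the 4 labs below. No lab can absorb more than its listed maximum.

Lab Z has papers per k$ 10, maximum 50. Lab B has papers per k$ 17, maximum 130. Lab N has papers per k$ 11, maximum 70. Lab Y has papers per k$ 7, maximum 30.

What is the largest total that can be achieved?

Rank by papers per k$: Lab B 17 > Lab N 11 > Lab Z 10 > Lab Y 7.
Lab B takes 130 to reach its cap of 130 — 10 left.
Only 10 left; Lab N takes them to reach 10.
Total = 17×130 + 11×10 = 2320.

2320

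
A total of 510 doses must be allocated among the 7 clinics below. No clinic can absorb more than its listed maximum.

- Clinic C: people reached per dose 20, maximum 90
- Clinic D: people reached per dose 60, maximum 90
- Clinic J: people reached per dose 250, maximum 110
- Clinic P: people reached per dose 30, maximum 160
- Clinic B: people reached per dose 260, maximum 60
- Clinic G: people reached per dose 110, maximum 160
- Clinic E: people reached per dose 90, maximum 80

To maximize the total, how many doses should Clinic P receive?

10

Rank by people reached per dose: Clinic B 260 > Clinic J 250 > Clinic G 110 > Clinic E 90 > Clinic D 60 > Clinic P 30 > Clinic C 20.
Clinic B: +60 to 60 (cap) — 450 left.
Clinic J takes 110 to reach its cap of 110 — 340 left.
Give Clinic G 160 to hit its cap of 160 — 180 left.
Clinic E takes 80 to reach its cap of 80 — 100 left.
Give Clinic D 90 to hit its cap of 90 — 10 left.
Only 10 left; Clinic P takes them to reach 10.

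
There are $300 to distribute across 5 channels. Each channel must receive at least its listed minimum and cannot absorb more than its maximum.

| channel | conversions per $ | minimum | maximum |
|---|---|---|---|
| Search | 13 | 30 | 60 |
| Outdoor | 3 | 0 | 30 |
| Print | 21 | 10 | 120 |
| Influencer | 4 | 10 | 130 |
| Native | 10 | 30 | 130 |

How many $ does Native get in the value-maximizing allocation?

Meeting every minimum uses 30+0+10+10+30 = 80 $, leaving 220.
Order the channels by conversions per $: Print 21 > Search 13 > Native 10 > Influencer 4 > Outdoor 3.
Print: +110 to 120 (cap) ; 110 left.
Search takes 30 more to reach its cap of 60 ; 80 left.
Only 80 left; Native takes them to reach 110.

110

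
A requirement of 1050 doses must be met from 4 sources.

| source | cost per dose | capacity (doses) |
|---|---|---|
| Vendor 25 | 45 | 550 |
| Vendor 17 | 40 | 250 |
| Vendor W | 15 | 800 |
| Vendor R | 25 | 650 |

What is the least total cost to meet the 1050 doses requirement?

18250

Fill from the cheapest source first.
Vendor W (15): use full 800 — 250 doses to go.
Vendor R (25): take the remaining 250 — done.
Vendor 17, Vendor 25: unused.
Cost = 800×15 + 250×25 = 18250.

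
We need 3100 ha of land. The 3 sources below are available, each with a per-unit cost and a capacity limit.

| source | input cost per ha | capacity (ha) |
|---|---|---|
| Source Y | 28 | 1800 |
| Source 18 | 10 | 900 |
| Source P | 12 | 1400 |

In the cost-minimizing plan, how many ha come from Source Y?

Cheapest first:
Take 900 from Source 18 at 10 — need 2200 more.
Take 1400 from Source P at 12 — need 800 more.
Source Y (28): take the remaining 800 — done.

800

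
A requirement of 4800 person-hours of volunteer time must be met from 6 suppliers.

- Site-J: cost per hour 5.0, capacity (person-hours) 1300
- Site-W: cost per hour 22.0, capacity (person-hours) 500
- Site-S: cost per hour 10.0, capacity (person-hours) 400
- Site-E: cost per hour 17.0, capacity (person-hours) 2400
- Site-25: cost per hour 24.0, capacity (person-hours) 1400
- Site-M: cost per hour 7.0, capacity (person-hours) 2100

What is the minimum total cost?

Fill from the cheapest supplier first.
Site-J (5.0): use full 1300 — 3500 person-hours to go.
Site-M at 7.0: take all 2100 person-hours — 1400 still needed.
Take 400 from Site-S at 10.0 — need 1000 more.
Take 1000 from Site-E at 17.0 to finish.
Site-W, Site-25: unused.
Cost = 1300×5.0 + 2100×7.0 + 400×10.0 + 1000×17.0 = 42200.

42200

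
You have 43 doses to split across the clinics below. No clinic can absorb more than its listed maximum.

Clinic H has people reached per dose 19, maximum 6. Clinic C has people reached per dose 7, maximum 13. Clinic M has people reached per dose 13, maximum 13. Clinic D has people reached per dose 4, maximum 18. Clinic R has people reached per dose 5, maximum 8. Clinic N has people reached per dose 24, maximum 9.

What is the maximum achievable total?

Highest people reached per dose first: Clinic N 24 > Clinic H 19 > Clinic M 13 > Clinic C 7 > Clinic R 5 > Clinic D 4.
Clinic N takes 9 to reach its cap of 9 — 34 left.
Clinic H: +6 to 6 (cap) — 28 left.
Clinic M takes 13 to reach its cap of 13 — 15 left.
Clinic C: +13 to 13 (cap) — 2 left.
Clinic R: +2 (room for 8) → 2. Pool exhausted.
Total = 19×6 + 7×13 + 13×13 + 5×2 + 24×9 = 600.

600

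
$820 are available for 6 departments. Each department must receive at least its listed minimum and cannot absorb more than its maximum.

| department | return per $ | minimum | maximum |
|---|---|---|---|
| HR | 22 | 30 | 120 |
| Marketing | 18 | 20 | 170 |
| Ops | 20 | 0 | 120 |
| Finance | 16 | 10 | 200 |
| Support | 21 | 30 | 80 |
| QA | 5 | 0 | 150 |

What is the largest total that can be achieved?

13630

Meeting every minimum uses 30+20+0+10+30+0 = 90 $, leaving 730.
Highest return per $ first: HR 22 > Support 21 > Ops 20 > Marketing 18 > Finance 16 > QA 5.
Give HR 90 more to hit its cap of 120 — 640 left.
Give Support 50 more to hit its cap of 80 — 590 left.
Ops: +120 to 120 (cap) — 470 left.
Give Marketing 150 more to hit its cap of 170 — 320 left.
Finance: +190 to 200 (cap) — 130 left.
Only 130 left; QA takes them to reach 130.
Total = 22×120 + 18×170 + 20×120 + 16×200 + 21×80 + 5×130 = 13630.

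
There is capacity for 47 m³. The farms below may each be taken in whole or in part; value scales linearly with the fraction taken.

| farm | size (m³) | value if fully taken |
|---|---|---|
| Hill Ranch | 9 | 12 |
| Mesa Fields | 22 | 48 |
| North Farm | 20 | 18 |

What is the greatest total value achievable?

74.4

Best value per unit of size first: Mesa Fields 48/22≈2.18, Hill Ranch 12/9≈1.33, North Farm 18/20≈0.9.
All 22 m³ of Mesa Fields fit (value 48) ; 25 remain.
All 9 m³ of Hill Ranch fit (value 12) ; 16 remain.
Fill the last 16 m³ with part of North Farm: 16/20 of it earns 14.4.
Total value = 74.4.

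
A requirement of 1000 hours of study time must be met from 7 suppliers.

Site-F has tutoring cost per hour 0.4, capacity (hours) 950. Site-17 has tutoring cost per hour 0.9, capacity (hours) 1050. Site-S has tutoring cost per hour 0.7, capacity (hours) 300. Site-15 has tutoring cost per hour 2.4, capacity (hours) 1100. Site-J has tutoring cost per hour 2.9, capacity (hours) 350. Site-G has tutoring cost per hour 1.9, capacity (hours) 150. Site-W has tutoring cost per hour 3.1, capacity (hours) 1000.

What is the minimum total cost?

415

Cheapest first:
Site-F at 0.4: take all 950 hours → 50 still needed.
Site-S (0.7): take the remaining 50 → done.
Site-17, Site-G, Site-15, Site-J, Site-W: unused.
Cost = 950×0.4 + 50×0.7 = 415.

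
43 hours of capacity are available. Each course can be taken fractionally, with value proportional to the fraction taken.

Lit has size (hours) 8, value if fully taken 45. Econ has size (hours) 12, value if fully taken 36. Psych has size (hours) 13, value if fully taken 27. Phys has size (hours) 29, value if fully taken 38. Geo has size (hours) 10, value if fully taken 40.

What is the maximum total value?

Best value per unit of size first: Lit 45/8≈5.62, Geo 40/10≈4, Econ 36/12≈3, Psych 27/13≈2.08, Phys 38/29≈1.31.
All 8 hours of Lit fit (value 45) ; 35 remain.
All 10 hours of Geo fit (value 40) ; 25 remain.
All 12 hours of Econ fit (value 36) ; 13 remain.
All 13 hours of Psych fit (value 27) ; 0 remain.
Total value = 148.

148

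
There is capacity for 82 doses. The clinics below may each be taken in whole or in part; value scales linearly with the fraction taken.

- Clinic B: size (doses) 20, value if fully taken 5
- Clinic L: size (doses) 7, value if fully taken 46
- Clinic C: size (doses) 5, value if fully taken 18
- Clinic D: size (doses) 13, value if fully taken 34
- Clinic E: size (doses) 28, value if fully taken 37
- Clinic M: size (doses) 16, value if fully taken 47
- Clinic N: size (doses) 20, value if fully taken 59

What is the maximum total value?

Sort by value density: Clinic L 46/7≈6.57, Clinic C 18/5≈3.6, Clinic N 59/20≈2.95, Clinic M 47/16≈2.94, Clinic D 34/13≈2.62, Clinic E 37/28≈1.32, Clinic B 5/20≈0.25.
Take all of Clinic L (7 doses, value 46) → 75 doses left.
Take all of Clinic C (5 doses, value 18) → 70 doses left.
All 20 doses of Clinic N fit (value 59) → 50 remain.
All 16 doses of Clinic M fit (value 47) → 34 remain.
Take all of Clinic D (13 doses, value 34) → 21 doses left.
Only 21 doses remain; take 21/28 of Clinic E for value 37×21/28 = 27.75.
Total value = 231.75.

231.75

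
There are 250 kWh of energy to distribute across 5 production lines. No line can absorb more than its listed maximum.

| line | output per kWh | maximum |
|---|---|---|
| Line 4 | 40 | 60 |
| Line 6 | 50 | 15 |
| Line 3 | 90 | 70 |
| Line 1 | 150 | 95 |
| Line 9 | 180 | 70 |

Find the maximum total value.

33900

Order the production lines by output per kWh: Line 9 180 > Line 1 150 > Line 3 90 > Line 6 50 > Line 4 40.
Line 9: +70 to 70 (cap) ; 180 left.
Line 1 takes 95 to reach its cap of 95 ; 85 left.
Line 3: +70 to 70 (cap) ; 15 left.
Line 6 takes 15 to reach its cap of 15 ; 0 left.
Total = 50×15 + 90×70 + 150×95 + 180×70 = 33900.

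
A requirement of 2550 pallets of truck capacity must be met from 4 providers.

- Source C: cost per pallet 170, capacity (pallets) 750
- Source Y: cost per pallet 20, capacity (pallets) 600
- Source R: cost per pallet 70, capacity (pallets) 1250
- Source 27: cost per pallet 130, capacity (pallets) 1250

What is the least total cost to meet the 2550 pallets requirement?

Fill from the cheapest provider first.
Source Y (20): use full 600 → 1950 pallets to go.
Source R (70): use full 1250 → 700 pallets to go.
Take 700 from Source 27 at 130 to finish.
Source C: unused.
Cost = 600×20 + 1250×70 + 700×130 = 190500.

190500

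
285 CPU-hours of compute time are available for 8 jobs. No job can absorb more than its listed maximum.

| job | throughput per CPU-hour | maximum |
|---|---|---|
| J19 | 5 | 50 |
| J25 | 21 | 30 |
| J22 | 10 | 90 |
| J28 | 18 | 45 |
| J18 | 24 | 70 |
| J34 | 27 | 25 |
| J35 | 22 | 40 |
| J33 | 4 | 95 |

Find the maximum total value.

Order the jobs by throughput per CPU-hour: J34 27 > J18 24 > J35 22 > J25 21 > J28 18 > J22 10 > J19 5 > J33 4.
J34 takes 25 to reach its cap of 25 → 260 left.
J18 takes 70 to reach its cap of 70 → 190 left.
Give J35 40 to hit its cap of 40 → 150 left.
Give J25 30 to hit its cap of 30 → 120 left.
J28 takes 45 to reach its cap of 45 → 75 left.
J22: +75 (room for 90) → 75. Pool exhausted.
Total = 21×30 + 10×75 + 18×45 + 24×70 + 27×25 + 22×40 = 5425.

5425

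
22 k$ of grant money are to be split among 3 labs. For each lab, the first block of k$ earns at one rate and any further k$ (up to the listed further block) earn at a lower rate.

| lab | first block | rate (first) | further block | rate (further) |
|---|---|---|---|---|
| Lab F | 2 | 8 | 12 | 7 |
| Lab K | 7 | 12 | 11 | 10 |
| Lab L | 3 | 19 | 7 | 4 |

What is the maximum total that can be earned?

259

Treat each block as its own option and order by rate: Lab L/first 19 > Lab K/first 12 > Lab K/second 10 > Lab F/first 8 > Lab F/second 7 > Lab L/second 4.
Lab L/first (19): +3 → 19 left.
Fill Lab K first block (7 at 12) → 12 left.
Lab K second at 10: fill all 11 → 1 left.
Lab F/first: +1 of 2 at 8; pool empty.
Total = 19×3 + 12×7 + 10×11 + 8×1 = 259.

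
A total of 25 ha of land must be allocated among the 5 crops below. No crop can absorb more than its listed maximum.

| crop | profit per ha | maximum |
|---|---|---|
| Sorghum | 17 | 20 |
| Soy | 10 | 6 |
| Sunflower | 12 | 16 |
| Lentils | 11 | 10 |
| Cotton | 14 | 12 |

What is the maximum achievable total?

Highest profit per ha first: Sorghum 17 > Cotton 14 > Sunflower 12 > Lentils 11 > Soy 10.
Give Sorghum 20 to hit its cap of 20 — 5 left.
Only 5 left; Cotton takes them to reach 5.
Total = 17×20 + 14×5 = 410.

410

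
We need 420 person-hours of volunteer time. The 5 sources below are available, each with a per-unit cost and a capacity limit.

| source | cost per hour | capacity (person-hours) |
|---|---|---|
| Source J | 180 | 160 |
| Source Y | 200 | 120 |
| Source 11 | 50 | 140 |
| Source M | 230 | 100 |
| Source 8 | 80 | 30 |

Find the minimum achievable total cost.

56200

Fill from the cheapest source first.
Source 11 (50): use full 140 — 280 person-hours to go.
Take 30 from Source 8 at 80 — need 250 more.
Take 160 from Source J at 180 — need 90 more.
Source Y at 200: take 90 of its 120 — requirement met.
Source M: unused.
Cost = 140×50 + 30×80 + 160×180 + 90×200 = 56200.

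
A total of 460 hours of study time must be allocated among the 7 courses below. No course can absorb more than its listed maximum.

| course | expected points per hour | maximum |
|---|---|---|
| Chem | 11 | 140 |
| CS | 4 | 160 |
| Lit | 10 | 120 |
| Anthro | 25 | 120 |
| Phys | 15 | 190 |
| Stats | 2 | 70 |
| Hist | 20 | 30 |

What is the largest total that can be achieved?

Highest expected points per hour first: Anthro 25 > Hist 20 > Phys 15 > Chem 11 > Lit 10 > CS 4 > Stats 2.
Give Anthro 120 to hit its cap of 120 → 340 left.
Hist takes 30 to reach its cap of 30 → 310 left.
Phys: +190 to 190 (cap) → 120 left.
Only 120 left; Chem takes them to reach 120.
Total = 11×120 + 25×120 + 15×190 + 20×30 = 7770.

7770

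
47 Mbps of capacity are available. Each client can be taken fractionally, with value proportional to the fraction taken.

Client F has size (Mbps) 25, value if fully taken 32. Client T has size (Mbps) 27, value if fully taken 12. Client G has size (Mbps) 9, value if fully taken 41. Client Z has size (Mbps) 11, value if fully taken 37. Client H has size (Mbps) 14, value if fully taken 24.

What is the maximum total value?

118.64

Rank by value-to-size ratio: Client G 41/9≈4.56, Client Z 37/11≈3.36, Client H 24/14≈1.71, Client F 32/25≈1.28, Client T 12/27≈0.444.
Take all of Client G (9 Mbps, value 41) → 38 Mbps left.
Take all of Client Z (11 Mbps, value 37) → 27 Mbps left.
Client H: take in full, 14 Mbps for value 24 → 13 left.
Fill the last 13 Mbps with part of Client F: 13/25 of it earns 16.64.
Total value = 118.64.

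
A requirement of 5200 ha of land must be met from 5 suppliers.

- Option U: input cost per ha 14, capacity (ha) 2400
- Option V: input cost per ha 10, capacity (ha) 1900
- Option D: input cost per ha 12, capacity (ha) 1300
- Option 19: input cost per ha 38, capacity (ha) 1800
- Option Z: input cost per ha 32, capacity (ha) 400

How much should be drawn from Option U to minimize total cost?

Cheapest first:
Take 1900 from Option V at 10 — need 3300 more.
Option D (12): use full 1300 — 2000 ha to go.
Take 2000 from Option U at 14 to finish.
Option Z, Option 19: unused.

2000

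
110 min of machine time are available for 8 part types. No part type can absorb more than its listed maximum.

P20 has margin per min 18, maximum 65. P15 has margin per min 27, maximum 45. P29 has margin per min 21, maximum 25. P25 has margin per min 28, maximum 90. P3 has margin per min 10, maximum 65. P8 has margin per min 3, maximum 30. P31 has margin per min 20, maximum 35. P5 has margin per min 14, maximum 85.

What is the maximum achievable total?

Order the part types by margin per min: P25 28 > P15 27 > P29 21 > P31 20 > P20 18 > P5 14 > P3 10 > P8 3.
P25: +90 to 90 (cap) — 20 left.
P15 has room for 45 but only 20 remain, so it gets 20.
Total = 27×20 + 28×90 = 3060.

3060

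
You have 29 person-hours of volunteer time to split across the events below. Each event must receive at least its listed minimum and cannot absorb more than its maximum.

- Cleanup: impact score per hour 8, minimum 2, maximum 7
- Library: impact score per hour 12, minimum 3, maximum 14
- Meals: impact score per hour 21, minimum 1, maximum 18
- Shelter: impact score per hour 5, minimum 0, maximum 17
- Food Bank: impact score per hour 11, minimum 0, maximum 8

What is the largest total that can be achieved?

502

Meeting every minimum uses 2+3+1+0+0 = 6 person-hours, leaving 23.
Highest impact score per hour first: Meals 21 > Library 12 > Food Bank 11 > Cleanup 8 > Shelter 5.
Give Meals 17 more to hit its cap of 18 — 6 left.
Only 6 left; Library takes them to reach 9.
Total = 8×2 + 12×9 + 21×18 = 502.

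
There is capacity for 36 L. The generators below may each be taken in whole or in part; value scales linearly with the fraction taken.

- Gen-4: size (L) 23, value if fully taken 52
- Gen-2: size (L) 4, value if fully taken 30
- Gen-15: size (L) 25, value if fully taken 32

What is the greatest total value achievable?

93.52

Rank by value-to-size ratio: Gen-2 30/4≈7.5, Gen-4 52/23≈2.26, Gen-15 32/25≈1.28.
Take all of Gen-2 (4 L, value 30) — 32 L left.
Gen-4: take in full, 23 L for value 52 — 9 left.
Fill the last 9 L with part of Gen-15: 9/25 of it earns 11.52.
Total value = 93.52.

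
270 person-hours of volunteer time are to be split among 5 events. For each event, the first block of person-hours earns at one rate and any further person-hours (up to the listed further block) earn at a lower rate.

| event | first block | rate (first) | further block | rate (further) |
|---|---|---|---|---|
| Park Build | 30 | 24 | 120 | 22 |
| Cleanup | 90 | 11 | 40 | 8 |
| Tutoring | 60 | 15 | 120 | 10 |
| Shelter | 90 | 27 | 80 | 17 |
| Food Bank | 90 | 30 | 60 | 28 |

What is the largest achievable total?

Order all 10 blocks by rate: Food Bank/tier1 30 > Food Bank/tier2 28 > Shelter/tier1 27 > Park Build/tier1 24 > Park Build/tier2 22 > Shelter/tier2 17 > Tutoring/tier1 15 > Cleanup/tier1 11 > Tutoring/tier2 10 > Cleanup/tier2 8.
Food Bank tier1 at 30: fill all 90 ; 180 left.
Fill Food Bank tier2 block (60 at 28) ; 120 left.
Shelter/tier1 (27): +90 ; 30 left.
Fill Park Build tier1 block (30 at 24) ; 0 left.
Total = 30×90 + 28×60 + 27×90 + 24×30 = 7530.

7530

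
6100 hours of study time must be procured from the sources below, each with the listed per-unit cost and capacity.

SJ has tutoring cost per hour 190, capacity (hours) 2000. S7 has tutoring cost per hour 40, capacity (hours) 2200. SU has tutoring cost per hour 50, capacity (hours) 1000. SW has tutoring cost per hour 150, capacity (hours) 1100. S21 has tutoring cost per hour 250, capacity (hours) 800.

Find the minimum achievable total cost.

645000

Fill from the cheapest source first.
S7 at 40: take all 2200 hours → 3900 still needed.
SU (50): use full 1000 → 2900 hours to go.
SW at 150: take all 1100 hours → 1800 still needed.
SJ (190): take the remaining 1800 → done.
S21: unused.
Cost = 2200×40 + 1000×50 + 1100×150 + 1800×190 = 645000.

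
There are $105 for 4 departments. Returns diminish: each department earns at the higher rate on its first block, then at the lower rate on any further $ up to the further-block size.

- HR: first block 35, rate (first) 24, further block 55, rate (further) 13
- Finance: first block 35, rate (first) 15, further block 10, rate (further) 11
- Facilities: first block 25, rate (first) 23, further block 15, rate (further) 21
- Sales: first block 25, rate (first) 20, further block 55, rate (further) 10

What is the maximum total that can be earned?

Order all 8 blocks by rate: HR/T1 24 > Facilities/T1 23 > Facilities/T2 21 > Sales/T1 20 > Finance/T1 15 > HR/T2 13 > Finance/T2 11 > Sales/T2 10.
Fill HR T1 block (35 at 24) — 70 left.
Facilities T1 at 23: fill all 25 — 45 left.
Facilities T2 at 21: fill all 15 — 30 left.
Fill Sales T1 block (25 at 20) — 5 left.
Finance/T1: +5 of 35 at 15; pool empty.
Total = 24×35 + 23×25 + 21×15 + 20×25 + 15×5 = 2305.

2305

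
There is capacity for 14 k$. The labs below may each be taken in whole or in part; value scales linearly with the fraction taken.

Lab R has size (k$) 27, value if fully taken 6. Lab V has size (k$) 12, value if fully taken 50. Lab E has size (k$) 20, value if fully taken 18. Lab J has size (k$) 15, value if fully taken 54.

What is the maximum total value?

Rank by value-to-size ratio: Lab V 50/12≈4.17, Lab J 54/15≈3.6, Lab E 18/20≈0.9, Lab R 6/27≈0.222.
Lab V: take in full, 12 k$ for value 50 — 2 left.
Fill the last 2 k$ with part of Lab J: 2/15 of it earns 7.2.
Total value = 57.2.

57.2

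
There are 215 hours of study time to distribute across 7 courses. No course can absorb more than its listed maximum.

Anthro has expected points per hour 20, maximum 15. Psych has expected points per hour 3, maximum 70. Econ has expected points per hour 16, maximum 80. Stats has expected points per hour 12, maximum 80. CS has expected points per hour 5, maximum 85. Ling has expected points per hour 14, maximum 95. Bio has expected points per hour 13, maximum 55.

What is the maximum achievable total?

3235

Highest expected points per hour first: Anthro 20 > Econ 16 > Ling 14 > Bio 13 > Stats 12 > CS 5 > Psych 3.
Give Anthro 15 to hit its cap of 15 — 200 left.
Econ takes 80 to reach its cap of 80 — 120 left.
Ling: +95 to 95 (cap) — 25 left.
Bio: +25 (room for 55) → 25. Pool exhausted.
Total = 20×15 + 16×80 + 14×95 + 13×25 = 3235.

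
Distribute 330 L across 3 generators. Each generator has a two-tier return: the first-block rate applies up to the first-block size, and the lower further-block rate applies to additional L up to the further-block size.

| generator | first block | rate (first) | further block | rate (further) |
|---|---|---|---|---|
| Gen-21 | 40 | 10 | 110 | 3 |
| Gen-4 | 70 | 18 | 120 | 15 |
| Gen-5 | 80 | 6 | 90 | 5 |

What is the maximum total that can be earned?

Treat each block as its own option and order by rate: Gen-4/tier1 18 > Gen-4/tier2 15 > Gen-21/tier1 10 > Gen-5/tier1 6 > Gen-5/tier2 5 > Gen-21/tier2 3.
Gen-4/tier1 (18): +70 — 260 left.
Gen-4/tier2 (15): +120 — 140 left.
Gen-21/tier1 (10): +40 — 100 left.
Gen-5 tier1 at 6: fill all 80 — 20 left.
Gen-5 tier2 at 5: only 20 left, fill 20.
Total = 18×70 + 15×120 + 10×40 + 6×80 + 5×20 = 4040.

4040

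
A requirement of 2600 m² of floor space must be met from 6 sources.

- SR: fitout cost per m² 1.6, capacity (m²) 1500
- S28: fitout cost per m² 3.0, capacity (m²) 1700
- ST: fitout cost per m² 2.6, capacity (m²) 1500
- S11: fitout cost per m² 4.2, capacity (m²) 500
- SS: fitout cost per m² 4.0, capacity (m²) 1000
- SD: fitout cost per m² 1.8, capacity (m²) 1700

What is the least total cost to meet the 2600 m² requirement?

Cheapest first:
SR at 1.6: take all 1500 m² — 1100 still needed.
SD (1.8): take the remaining 1100 — done.
ST, S28, SS, S11: unused.
Cost = 1500×1.6 + 1100×1.8 = 4380.

4380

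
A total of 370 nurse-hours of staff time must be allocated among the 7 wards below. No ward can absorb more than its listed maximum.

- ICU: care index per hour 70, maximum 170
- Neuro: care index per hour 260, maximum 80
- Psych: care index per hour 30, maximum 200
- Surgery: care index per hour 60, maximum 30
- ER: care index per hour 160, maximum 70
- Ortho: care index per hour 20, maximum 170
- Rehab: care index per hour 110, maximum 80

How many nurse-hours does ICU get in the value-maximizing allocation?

Highest care index per hour first: Neuro 260 > ER 160 > Rehab 110 > ICU 70 > Surgery 60 > Psych 30 > Ortho 20.
Neuro: +80 to 80 (cap) ; 290 left.
ER: +70 to 70 (cap) ; 220 left.
Rehab: +80 to 80 (cap) ; 140 left.
ICU has room for 170 but only 140 remain, so it gets 140.

140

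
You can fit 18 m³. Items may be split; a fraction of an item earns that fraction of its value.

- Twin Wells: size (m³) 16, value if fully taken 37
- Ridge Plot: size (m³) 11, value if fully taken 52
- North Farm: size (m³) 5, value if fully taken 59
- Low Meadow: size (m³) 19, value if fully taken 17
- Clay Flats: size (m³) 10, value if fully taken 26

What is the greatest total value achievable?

Rank by value-to-size ratio: North Farm 59/5≈11.8, Ridge Plot 52/11≈4.73, Clay Flats 26/10≈2.6, Twin Wells 37/16≈2.31, Low Meadow 17/19≈0.895.
North Farm: take in full, 5 m³ for value 59 ; 13 left.
All 11 m³ of Ridge Plot fit (value 52) ; 2 remain.
Only 2 m³ remain; take 2/10 of Clay Flats for value 26×2/10 = 5.2.
Total value = 116.2.

116.2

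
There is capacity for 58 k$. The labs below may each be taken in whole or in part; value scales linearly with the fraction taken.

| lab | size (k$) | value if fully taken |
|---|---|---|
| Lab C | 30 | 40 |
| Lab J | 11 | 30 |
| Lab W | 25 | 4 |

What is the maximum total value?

Best value per unit of size first: Lab J 30/11≈2.73, Lab C 40/30≈1.33, Lab W 4/25≈0.16.
Take all of Lab J (11 k$, value 30) — 47 k$ left.
All 30 k$ of Lab C fit (value 40) — 17 remain.
Fill the last 17 k$ with part of Lab W: 17/25 of it earns 2.72.
Total value = 72.72.

72.72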